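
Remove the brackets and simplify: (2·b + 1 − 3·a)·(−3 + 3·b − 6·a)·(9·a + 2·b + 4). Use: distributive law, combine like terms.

(2·b + 1 − 3·a)·(−3 + 3·b − 6·a)·(9·a + 2·b + 4)
= (−6·b + 6·b^2 − 12·a·b − 3 + 3·b − 6·a + 9·a − 9·a·b + 18·a^2)·(9·a + 2·b + 4)    [distributive law]
= (−3·b + 6·b^2 − 21·a·b − 3 + 3·a + 18·a^2)·(9·a + 2·b + 4)    [combine like terms]
= −27·a·b − 6·b^2 − 12·b + 54·a·b^2 + 12·b^3 + 24·b^2 − 189·a^2·b − 42·a·b^2 − 84·a·b − 27·a − 6·b − 12 + 27·a^2 + 6·a·b + 12·a + 162·a^3 + 36·a^2·b + 72·a^2    [distributive law]
= −105·a·b + 18·b^2 − 18·b + 12·a·b^2 + 12·b^3 − 153·a^2·b − 15·a − 12 + 99·a^2 + 162·a^3    [combine like terms]

−105·a·b + 18·b^2 − 18·b + 12·a·b^2 + 12·b^3 − 153·a^2·b − 15·a − 12 + 99·a^2 + 162·a^3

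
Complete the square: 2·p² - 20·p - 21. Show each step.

2(p - 5)² - 71

2·p² - 20·p - 21
= 2(p² - 10·p) - 21    [factor out 2 from the p-terms]
= 2(p² - 10·p + 25 - 25) - 21    [add and subtract 25 inside the bracket]
= 2(p - 5)² - 50 - 21    [perfect-square identity]
= 2(p - 5)² - 71    [combine constants]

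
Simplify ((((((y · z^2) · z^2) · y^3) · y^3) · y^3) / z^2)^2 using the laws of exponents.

((((((y · z^2) · z^2) · y^3) · y^3) · y^3) / z^2)^2
= ((((((y · z^2) · z^2) · y^3) · y^3) · y^3)^2) / ((z^2)^2)    [power of a quotient]
= ((((((y · z^2) · z^2) · y^3) · y^3)^2) · ((y^3)^2)) / ((z^2)^2)    [power of a product]
= ((((((y · z^2) · z^2) · y^3)^2) · ((y^3)^2)) · ((y^3)^2)) / ((z^2)^2)    [power of a product]
= ((((((y · z^2) · z^2)^2) · ((y^3)^2)) · ((y^3)^2)) · ((y^3)^2)) / ((z^2)^2)    [power of a product]
= ((((((y · z^2)^2) · ((z^2)^2)) · ((y^3)^2)) · ((y^3)^2)) · ((y^3)^2)) / ((z^2)^2)    [power of a product]
= ((((((y^2) · ((z^2)^2)) · ((z^2)^2)) · ((y^3)^2)) · ((y^3)^2)) · ((y^3)^2)) / ((z^2)^2)    [power of a product]
= (((((y^2 · z^4) · ((z^2)^2)) · ((y^3)^2)) · ((y^3)^2)) · ((y^3)^2)) / ((z^2)^2)    [power of a power]
= (((((y^2 · z^4) · z^4) · ((y^3)^2)) · ((y^3)^2)) · ((y^3)^2)) / ((z^2)^2)    [power of a power]
= (((((y^2 · z^4) · z^4) · y^6) · ((y^3)^2)) · ((y^3)^2)) / ((z^2)^2)    [power of a power]
= (((((y^2 · z^4) · z^4) · y^6) · y^6) · ((y^3)^2)) / ((z^2)^2)    [power of a power]
= (((((y^2 · z^4) · z^4) · y^6) · y^6) · y^6) / ((z^2)^2)    [power of a power]
= (((((y^2 · z^4) · z^4) · y^6) · y^6) · y^6) / z^4    [power of a power]
= y^20z^4    [quotient of powers; product of powers]

y^20z^4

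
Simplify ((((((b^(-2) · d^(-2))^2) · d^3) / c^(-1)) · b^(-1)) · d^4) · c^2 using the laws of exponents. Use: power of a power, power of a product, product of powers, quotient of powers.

((((((b^(-2) · d^(-2))^2) · d^3) / c^(-1)) · b^(-1)) · d^4) · c^2
= (((((((b^(-2))^2) · ((d^(-2))^2)) · d^3) / c^(-1)) · b^(-1)) · d^4) · c^2    [power of a product]
= (((((b^(-4) · ((d^(-2))^2)) · d^3) / c^(-1)) · b^(-1)) · d^4) · c^2    [power of a power]
= (((((b^(-4) · d^(-4)) · d^3) / c^(-1)) · b^(-1)) · d^4) · c^2    [power of a power]
= b^(-5)·c^3·d^3    [quotient of powers; product of powers]

b^(-5)·c^3·d^3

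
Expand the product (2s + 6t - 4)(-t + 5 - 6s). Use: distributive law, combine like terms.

(2s + 6t - 4)(-t + 5 - 6s)
= -2st + 10s - 12s^2 - 6t^2 + 30t - 36st + 4t - 20 + 24s    [distributive law]
= -38st + 34s - 12s^2 - 6t^2 + 34t - 20    [combine like terms]

-38st + 34s - 12s^2 - 6t^2 + 34t - 20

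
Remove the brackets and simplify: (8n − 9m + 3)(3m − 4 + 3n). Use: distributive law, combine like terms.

−3mn − 23n + 24n^2 − 27m^2 + 45m − 12

(8n − 9m + 3)(3m − 4 + 3n)
= 24mn − 32n + 24n^2 − 27m^2 + 36m − 27mn + 9m − 12 + 9n    [distributive law]
= −3mn − 23n + 24n^2 − 27m^2 + 45m − 12    [combine like terms]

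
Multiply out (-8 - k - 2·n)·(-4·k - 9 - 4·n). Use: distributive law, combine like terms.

41·k + 72 + 50·n + 4·k^2 + 12·k·n + 8·n^2

(-8 - k - 2·n)·(-4·k - 9 - 4·n)
= 32·k + 72 + 32·n + 4·k^2 + 9·k + 4·k·n + 8·k·n + 18·n + 8·n^2    [distributive law]
= 41·k + 72 + 50·n + 4·k^2 + 12·k·n + 8·n^2    [combine like terms]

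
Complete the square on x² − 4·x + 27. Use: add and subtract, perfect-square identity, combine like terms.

x² − 4·x + 27
= x² − 4·x + 4 − 4 + 27    [add and subtract 4]
= (x − 2)² − 4 + 27    [perfect-square identity]
= (x − 2)² + 23    [combine constants]

(x − 2)² + 23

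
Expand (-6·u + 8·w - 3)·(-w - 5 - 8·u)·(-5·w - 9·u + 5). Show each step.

362·u·w^2 + 282·u^2·w - 227·u·w - 246·u^2 + 135·u - 432·u^3 + 40·w^3 + 145·w^2 - 260·w + 75

(-6·u + 8·w - 3)·(-w - 5 - 8·u)·(-5·w - 9·u + 5)
= (6·u·w + 30·u + 48·u^2 - 8·w^2 - 40·w - 64·u·w + 3·w + 15 + 24·u)·(-5·w - 9·u + 5)    [distributive law]
= (-58·u·w + 54·u + 48·u^2 - 8·w^2 - 37·w + 15)·(-5·w - 9·u + 5)    [combine like terms]
= 290·u·w^2 + 522·u^2·w - 290·u·w - 270·u·w - 486·u^2 + 270·u - 240·u^2·w - 432·u^3 + 240·u^2 + 40·w^3 + 72·u·w^2 - 40·w^2 + 185·w^2 + 333·u·w - 185·w - 75·w - 135·u + 75    [distributive law]
= 362·u·w^2 + 282·u^2·w - 227·u·w - 246·u^2 + 135·u - 432·u^3 + 40·w^3 + 145·w^2 - 260·w + 75    [combine like terms]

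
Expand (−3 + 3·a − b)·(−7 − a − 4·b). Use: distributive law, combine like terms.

(−3 + 3·a − b)·(−7 − a − 4·b)
= 21 + 3·a + 12·b − 21·a − 3·a^2 − 12·a·b + 7·b + a·b + 4·b^2    [distributive law]
= 21 − 18·a + 19·b − 3·a^2 − 11·a·b + 4·b^2    [combine like terms]

21 − 18·a + 19·b − 3·a^2 − 11·a·b + 4·b^2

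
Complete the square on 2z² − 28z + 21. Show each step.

2z² − 28z + 21
= 2(z² − 14z) + 21    [factor out 2 from the z-terms]
= 2(z² − 14z + 49 − 49) + 21    [add and subtract 49 inside the bracket]
= 2(z − 7)² − 98 + 21    [perfect-square identity]
= 2(z − 7)² − 77    [combine constants]

2(z − 7)² − 77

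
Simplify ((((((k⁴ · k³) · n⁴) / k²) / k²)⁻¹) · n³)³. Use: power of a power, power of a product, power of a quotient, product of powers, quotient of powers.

k⁻⁹n⁻³

((((((k⁴ · k³) · n⁴) / k²) / k²)⁻¹) · n³)³
= ((((((k⁴ · k³) · n⁴) / k²) / k²)⁻¹)³) · ((n³)³)    [power of a product]
= (((((k⁴ · k³) · n⁴) / k²) / k²)⁻³) · ((n³)³)    [power of a power]
= (((((k⁴ · k³) · n⁴) / k²)⁻³) / ((k²)⁻³)) · ((n³)³)    [power of a quotient]
= (((((k⁴ · k³) · n⁴)⁻³) / ((k²)⁻³)) / ((k²)⁻³)) · ((n³)³)    [power of a quotient]
= (((((k⁴ · k³)⁻³) · ((n⁴)⁻³)) / ((k²)⁻³)) / ((k²)⁻³)) · ((n³)³)    [power of a product]
= ((((((k⁴)⁻³) · ((k³)⁻³)) · ((n⁴)⁻³)) / ((k²)⁻³)) / ((k²)⁻³)) · ((n³)³)    [power of a product]
= ((((k⁻¹² · ((k³)⁻³)) · ((n⁴)⁻³)) / ((k²)⁻³)) / ((k²)⁻³)) · ((n³)³)    [power of a power]
= ((((k⁻¹² · k⁻⁹) · ((n⁴)⁻³)) / ((k²)⁻³)) / ((k²)⁻³)) · ((n³)³)    [power of a power]
= (((k⁻²¹ · ((n⁴)⁻³)) / ((k²)⁻³)) / ((k²)⁻³)) · ((n³)³)    [product of powers]
= (((k⁻²¹ · n⁻¹²) / ((k²)⁻³)) / ((k²)⁻³)) · ((n³)³)    [power of a power]
= (((k⁻²¹ · n⁻¹²) / k⁻⁶) / ((k²)⁻³)) · ((n³)³)    [power of a power]
= (((k⁻²¹ · n⁻¹²) / k⁻⁶) / k⁻⁶) · ((n³)³)    [power of a power]
= (((k⁻²¹ · n⁻¹²) / k⁻⁶) / k⁻⁶) · n⁹    [power of a power]
= k⁻⁹n⁻³    [quotient of powers; product of powers]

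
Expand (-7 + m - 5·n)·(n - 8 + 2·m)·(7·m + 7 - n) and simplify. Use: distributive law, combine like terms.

190·m·n + 175·n - 68·n^2 + 238·m + 392 - 140·m^2 - 65·m^2·n - 26·m·n^2 + 14·m^3 + 5·n^3

(-7 + m - 5·n)·(n - 8 + 2·m)·(7·m + 7 - n)
= (-7·n + 56 - 14·m + m·n - 8·m + 2·m^2 - 5·n^2 + 40·n - 10·m·n)·(7·m + 7 - n)    [distributive law]
= (33·n + 56 - 22·m - 9·m·n + 2·m^2 - 5·n^2)·(7·m + 7 - n)    [combine like terms]
= 231·m·n + 231·n - 33·n^2 + 392·m + 392 - 56·n - 154·m^2 - 154·m + 22·m·n - 63·m^2·n - 63·m·n + 9·m·n^2 + 14·m^3 + 14·m^2 - 2·m^2·n - 35·m·n^2 - 35·n^2 + 5·n^3    [distributive law]
= 190·m·n + 175·n - 68·n^2 + 238·m + 392 - 140·m^2 - 65·m^2·n - 26·m·n^2 + 14·m^3 + 5·n^3    [combine like terms]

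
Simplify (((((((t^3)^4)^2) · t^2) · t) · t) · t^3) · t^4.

t^35

(((((((t^3)^4)^2) · t^2) · t) · t) · t^3) · t^4
= ((((((t^3)^8) · t^2) · t) · t) · t^3) · t^4    [power of a power]
= ((((t^24 · t^2) · t) · t) · t^3) · t^4    [power of a power]
= (((t^26 · t) · t) · t^3) · t^4    [product of powers]
= ((t^27 · t) · t^3) · t^4    [product of powers]
= (t^28 · t^3) · t^4    [product of powers]
= t^31 · t^4    [product of powers]
= t^35    [product of powers]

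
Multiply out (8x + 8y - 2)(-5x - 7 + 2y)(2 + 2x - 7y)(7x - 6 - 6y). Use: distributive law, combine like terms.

(8x + 8y - 2)(-5x - 7 + 2y)(2 + 2x - 7y)(7x - 6 - 6y)
= (-40x² - 56x + 16xy - 40xy - 56y + 16y² + 10x + 14 - 4y)(2 + 2x - 7y)(7x - 6 - 6y)    [distributive law]
= (-40x² - 46x - 24xy - 60y + 16y² + 14)(2 + 2x - 7y)(7x - 6 - 6y)    [combine like terms]
= (-80x² - 80x³ + 280x²y - 92x - 92x² + 322xy - 48xy - 48x²y + 168xy² - 120y - 120xy + 420y² + 32y² + 32xy² - 112y³ + 28 + 28x - 98y)(7x - 6 - 6y)    [distributive law]
= (-172x² - 80x³ + 232x²y - 64x + 154xy + 200xy² - 218y + 452y² - 112y³ + 28)(7x - 6 - 6y)    [combine like terms]
= -1204x³ + 1032x² + 1032x²y - 560x⁴ + 480x³ + 480x³y + 1624x³y - 1392x²y - 1392x²y² - 448x² + 384x + 384xy + 1078x²y - 924xy - 924xy² + 1400x²y² - 1200xy² - 1200xy³ - 1526xy + 1308y + 1308y² + 3164xy² - 2712y² - 2712y³ - 784xy³ + 672y³ + 672y⁴ + 196x - 168 - 168y    [distributive law]
= -724x³ + 584x² + 718x²y - 560x⁴ + 2104x³y + 8x²y² + 580x - 2066xy + 1040xy² - 1984xy³ + 1140y - 1404y² - 2040y³ + 672y⁴ - 168    [combine like terms]

-724x³ + 584x² + 718x²y - 560x⁴ + 2104x³y + 8x²y² + 580x - 2066xy + 1040xy² - 1984xy³ + 1140y - 1404y² - 2040y³ + 672y⁴ - 168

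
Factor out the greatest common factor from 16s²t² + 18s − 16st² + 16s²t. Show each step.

2s(8st² + 9 − 8t² + 8st)

16s²t² + 18s − 16st² + 16s²t
= 2(8s²t² + 9s − 8st² + 8s²t)    [factor out 2]
= 2s(8st² + 9 − 8t² + 8st)    [factor out s]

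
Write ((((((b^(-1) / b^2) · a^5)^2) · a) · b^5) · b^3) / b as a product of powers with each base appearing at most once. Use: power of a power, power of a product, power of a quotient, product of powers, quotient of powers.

((((((b^(-1) / b^2) · a^5)^2) · a) · b^5) · b^3) / b
= ((((((b^(-1) / b^2)^2) · ((a^5)^2)) · a) · b^5) · b^3) / b    [power of a product]
= (((((((b^(-1))^2) / ((b^2)^2)) · ((a^5)^2)) · a) · b^5) · b^3) / b    [power of a quotient]
= (((((b^(-2) / ((b^2)^2)) · ((a^5)^2)) · a) · b^5) · b^3) / b    [power of a power]
= (((((b^(-2) / b^4) · ((a^5)^2)) · a) · b^5) · b^3) / b    [power of a power]
= ((((b^(-6) · ((a^5)^2)) · a) · b^5) · b^3) / b    [quotient of powers]
= ((((b^(-6) · a^10) · a) · b^5) · b^3) / b    [power of a power]
= a^11·b    [quotient of powers; product of powers]

a^11·b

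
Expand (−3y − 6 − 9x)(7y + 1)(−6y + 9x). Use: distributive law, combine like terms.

(−3y − 6 − 9x)(7y + 1)(−6y + 9x)
= (−21y² − 3y − 42y − 6 − 63xy − 9x)(−6y + 9x)    [distributive law]
= (−21y² − 45y − 6 − 63xy − 9x)(−6y + 9x)    [combine like terms]
= 126y³ − 189xy² + 270y² − 405xy + 36y − 54x + 378xy² − 567x²y + 54xy − 81x²    [distributive law]
= 126y³ + 189xy² + 270y² − 351xy + 36y − 54x − 567x²y − 81x²    [combine like terms]

126y³ + 189xy² + 270y² − 351xy + 36y − 54x − 567x²y − 81x²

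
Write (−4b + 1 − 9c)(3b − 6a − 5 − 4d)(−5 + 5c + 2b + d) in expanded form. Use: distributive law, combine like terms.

(−4b + 1 − 9c)(3b − 6a − 5 − 4d)(−5 + 5c + 2b + d)
= (−12b^2 + 24ab + 20b + 16bd + 3b − 6a − 5 − 4d − 27bc + 54ac + 45c + 36cd)(−5 + 5c + 2b + d)    [distributive law]
= (−12b^2 + 24ab + 23b + 16bd − 6a − 5 − 4d − 27bc + 54ac + 45c + 36cd)(−5 + 5c + 2b + d)    [combine like terms]
= 60b^2 − 60b^2c − 24b^3 − 12b^2d − 120ab + 120abc + 48ab^2 + 24abd − 115b + 115bc + 46b^2 + 23bd − 80bd + 80bcd + 32b^2d + 16bd^2 + 30a − 30ac − 12ab − 6ad + 25 − 25c − 10b − 5d + 20d − 20cd − 8bd − 4d^2 + 135bc − 135bc^2 − 54b^2c − 27bcd − 270ac + 270ac^2 + 108abc + 54acd − 225c + 225c^2 + 90bc + 45cd − 180cd + 180c^2d + 72bcd + 36cd^2    [distributive law]
= 106b^2 − 114b^2c − 24b^3 + 20b^2d − 132ab + 228abc + 48ab^2 + 24abd − 125b + 340bc − 65bd + 125bcd + 16bd^2 + 30a − 300ac − 6ad + 25 − 250c + 15d − 155cd − 4d^2 − 135bc^2 + 270ac^2 + 54acd + 225c^2 + 180c^2d + 36cd^2    [combine like terms]

106b^2 − 114b^2c − 24b^3 + 20b^2d − 132ab + 228abc + 48ab^2 + 24abd − 125b + 340bc − 65bd + 125bcd + 16bd^2 + 30a − 300ac − 6ad + 25 − 250c + 15d − 155cd − 4d^2 − 135bc^2 + 270ac^2 + 54acd + 225c^2 + 180c^2d + 36cd^2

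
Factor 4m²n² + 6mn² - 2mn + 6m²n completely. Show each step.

4m²n² + 6mn² - 2mn + 6m²n
= 2(2m²n² + 3mn² - mn + 3m²n)    [factor out 2]
= 2mn(2mn + 3n - 1 + 3m)    [factor out mn]

2mn(2mn + 3n - 1 + 3m)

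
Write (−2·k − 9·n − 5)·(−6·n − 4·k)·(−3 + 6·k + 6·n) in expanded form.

156·k·n + 336·k²·n + 612·k·n² + 96·k² + 48·k³ + 18·n² + 324·n³ − 90·n − 60·k

(−2·k − 9·n − 5)·(−6·n − 4·k)·(−3 + 6·k + 6·n)
= (12·k·n + 8·k² + 54·n² + 36·k·n + 30·n + 20·k)·(−3 + 6·k + 6·n)    [distributive law]
= (48·k·n + 8·k² + 54·n² + 30·n + 20·k)·(−3 + 6·k + 6·n)    [combine like terms]
= −144·k·n + 288·k²·n + 288·k·n² − 24·k² + 48·k³ + 48·k²·n − 162·n² + 324·k·n² + 324·n³ − 90·n + 180·k·n + 180·n² − 60·k + 120·k² + 120·k·n    [distributive law]
= 156·k·n + 336·k²·n + 612·k·n² + 96·k² + 48·k³ + 18·n² + 324·n³ − 90·n − 60·k    [combine like terms]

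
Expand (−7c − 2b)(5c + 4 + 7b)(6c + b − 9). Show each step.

−210c³ − 389bc² + 147c² + 455bc + 252c − 143b²c + 118b² + 72b − 14b³

(−7c − 2b)(5c + 4 + 7b)(6c + b − 9)
= (−35c² − 28c − 49bc − 10bc − 8b − 14b²)(6c + b − 9)    [distributive law]
= (−35c² − 28c − 59bc − 8b − 14b²)(6c + b − 9)    [combine like terms]
= −210c³ − 35bc² + 315c² − 168c² − 28bc + 252c − 354bc² − 59b²c + 531bc − 48bc − 8b² + 72b − 84b²c − 14b³ + 126b²    [distributive law]
= −210c³ − 389bc² + 147c² + 455bc + 252c − 143b²c + 118b² + 72b − 14b³    [combine like terms]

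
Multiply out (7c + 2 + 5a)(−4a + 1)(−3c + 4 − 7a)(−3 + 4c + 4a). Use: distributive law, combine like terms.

(7c + 2 + 5a)(−4a + 1)(−3c + 4 − 7a)(−3 + 4c + 4a)
= (−28ac + 7c − 8a + 2 − 20a^2 + 5a)(−3c + 4 − 7a)(−3 + 4c + 4a)    [distributive law]
= (−28ac + 7c − 3a + 2 − 20a^2)(−3c + 4 − 7a)(−3 + 4c + 4a)    [combine like terms]
= (84ac^2 − 112ac + 196a^2c − 21c^2 + 28c − 49ac + 9ac − 12a + 21a^2 − 6c + 8 − 14a + 60a^2c − 80a^2 + 140a^3)(−3 + 4c + 4a)    [distributive law]
= (84ac^2 − 152ac + 256a^2c − 21c^2 + 22c − 26a − 59a^2 + 8 + 140a^3)(−3 + 4c + 4a)    [combine like terms]
= −252ac^2 + 336ac^3 + 336a^2c^2 + 456ac − 608ac^2 − 608a^2c − 768a^2c + 1024a^2c^2 + 1024a^3c + 63c^2 − 84c^3 − 84ac^2 − 66c + 88c^2 + 88ac + 78a − 104ac − 104a^2 + 177a^2 − 236a^2c − 236a^3 − 24 + 32c + 32a − 420a^3 + 560a^3c + 560a^4    [distributive law]
= −944ac^2 + 336ac^3 + 1360a^2c^2 + 440ac − 1612a^2c + 1584a^3c + 151c^2 − 84c^3 − 34c + 110a + 73a^2 − 656a^3 − 24 + 560a^4    [combine like terms]

−944ac^2 + 336ac^3 + 1360a^2c^2 + 440ac − 1612a^2c + 1584a^3c + 151c^2 − 84c^3 − 34c + 110a + 73a^2 − 656a^3 − 24 + 560a^4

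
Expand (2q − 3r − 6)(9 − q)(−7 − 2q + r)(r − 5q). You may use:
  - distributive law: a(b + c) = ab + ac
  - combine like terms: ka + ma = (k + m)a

−735qr + 300q^2 − 319q^2r + 170q^3 + 192qr^2 + 44q^3r − 20q^4 − 23q^2r^2 + 135r^2 − 27r^3 + 3qr^3 + 378r − 1890q

(2q − 3r − 6)(9 − q)(−7 − 2q + r)(r − 5q)
= (18q − 2q^2 − 27r + 3qr − 54 + 6q)(−7 − 2q + r)(r − 5q)    [distributive law]
= (24q − 2q^2 − 27r + 3qr − 54)(−7 − 2q + r)(r − 5q)    [combine like terms]
= (−168q − 48q^2 + 24qr + 14q^2 + 4q^3 − 2q^2r + 189r + 54qr − 27r^2 − 21qr − 6q^2r + 3qr^2 + 378 + 108q − 54r)(r − 5q)    [distributive law]
= (−60q − 34q^2 + 57qr + 4q^3 − 8q^2r + 135r − 27r^2 + 3qr^2 + 378)(r − 5q)    [combine like terms]
= −60qr + 300q^2 − 34q^2r + 170q^3 + 57qr^2 − 285q^2r + 4q^3r − 20q^4 − 8q^2r^2 + 40q^3r + 135r^2 − 675qr − 27r^3 + 135qr^2 + 3qr^3 − 15q^2r^2 + 378r − 1890q    [distributive law]
= −735qr + 300q^2 − 319q^2r + 170q^3 + 192qr^2 + 44q^3r − 20q^4 − 23q^2r^2 + 135r^2 − 27r^3 + 3qr^3 + 378r − 1890q    [combine like terms]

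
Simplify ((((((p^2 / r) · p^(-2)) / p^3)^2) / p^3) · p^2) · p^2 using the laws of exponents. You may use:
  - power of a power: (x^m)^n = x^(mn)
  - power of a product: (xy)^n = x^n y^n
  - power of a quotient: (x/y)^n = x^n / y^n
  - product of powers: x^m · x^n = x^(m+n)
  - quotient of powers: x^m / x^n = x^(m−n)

p^(-5)r^(-2)

((((((p^2 / r) · p^(-2)) / p^3)^2) / p^3) · p^2) · p^2
= ((((((p^2 / r) · p^(-2))^2) / ((p^3)^2)) / p^3) · p^2) · p^2    [power of a quotient]
= ((((((p^2 / r)^2) · ((p^(-2))^2)) / ((p^3)^2)) / p^3) · p^2) · p^2    [power of a product]
= (((((((p^2)^2) / (r^2)) · ((p^(-2))^2)) / ((p^3)^2)) / p^3) · p^2) · p^2    [power of a quotient]
= (((((p^4 / (r^2)) · ((p^(-2))^2)) / ((p^3)^2)) / p^3) · p^2) · p^2    [power of a power]
= (((((p^4 / r^2) · p^(-4)) / ((p^3)^2)) / p^3) · p^2) · p^2    [power of a power]
= (((((p^4 / r^2) · p^(-4)) / p^6) / p^3) · p^2) · p^2    [power of a power]
= p^(-5)r^(-2)    [quotient of powers; product of powers]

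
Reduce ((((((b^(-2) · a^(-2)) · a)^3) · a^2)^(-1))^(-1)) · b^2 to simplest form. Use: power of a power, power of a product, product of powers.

((((((b^(-2) · a^(-2)) · a)^3) · a^2)^(-1))^(-1)) · b^2
= (((((b^(-2) · a^(-2)) · a)^3) · a^2)^1) · b^2    [power of a power]
= (((((b^(-2) · a^(-2)) · a)^3)^1) · ((a^2)^1)) · b^2    [power of a product]
= ((((b^(-2) · a^(-2)) · a)^3) · ((a^2)^1)) · b^2    [power of a power]
= ((((b^(-2) · a^(-2))^3) · (a^3)) · ((a^2)^1)) · b^2    [power of a product]
= (((((b^(-2))^3) · ((a^(-2))^3)) · (a^3)) · ((a^2)^1)) · b^2    [power of a product]
= (((b^(-6) · ((a^(-2))^3)) · (a^3)) · ((a^2)^1)) · b^2    [power of a power]
= (((b^(-6) · a^(-6)) · (a^3)) · ((a^2)^1)) · b^2    [power of a power]
= (((b^(-6) · a^(-6)) · a^3) · a^2) · b^2    [power of a power]
= a^(-1)b^(-4)    [product of powers]

a^(-1)b^(-4)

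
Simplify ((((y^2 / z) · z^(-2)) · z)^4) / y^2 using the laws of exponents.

y^6z^(-8)

((((y^2 / z) · z^(-2)) · z)^4) / y^2
= ((((y^2 / z) · z^(-2))^4) · (z^4)) / y^2    [power of a product]
= ((((y^2 / z)^4) · ((z^(-2))^4)) · (z^4)) / y^2    [power of a product]
= (((((y^2)^4) / (z^4)) · ((z^(-2))^4)) · (z^4)) / y^2    [power of a quotient]
= (((y^8 / (z^4)) · ((z^(-2))^4)) · (z^4)) / y^2    [power of a power]
= (((y^8 / z^4) · z^(-8)) · (z^4)) / y^2    [power of a power]
= y^6z^(-8)    [quotient of powers; product of powers]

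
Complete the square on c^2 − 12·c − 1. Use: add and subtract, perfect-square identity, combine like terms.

c^2 − 12·c − 1
= c^2 − 12·c + 36 − 36 − 1    [add and subtract 36]
= (c − 6)^2 − 36 − 1    [perfect-square identity]
= (c − 6)^2 − 37    [combine constants]

(c − 6)^2 − 37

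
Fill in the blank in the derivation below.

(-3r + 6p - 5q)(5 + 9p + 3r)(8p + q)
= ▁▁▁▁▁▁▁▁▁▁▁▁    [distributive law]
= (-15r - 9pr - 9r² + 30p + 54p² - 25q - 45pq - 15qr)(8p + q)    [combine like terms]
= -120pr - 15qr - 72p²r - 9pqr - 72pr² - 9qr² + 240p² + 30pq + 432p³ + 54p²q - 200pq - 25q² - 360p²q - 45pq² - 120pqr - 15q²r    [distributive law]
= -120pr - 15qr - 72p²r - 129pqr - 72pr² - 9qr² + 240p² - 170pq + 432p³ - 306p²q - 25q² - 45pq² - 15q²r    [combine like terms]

By distributive law:

(-15r - 27pr - 9r² + 30p + 54p² + 18pr - 25q - 45pq - 15qr)(8p + q)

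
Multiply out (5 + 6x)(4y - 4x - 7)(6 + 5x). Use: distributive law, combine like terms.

(5 + 6x)(4y - 4x - 7)(6 + 5x)
= (20y - 20x - 35 + 24xy - 24x^2 - 42x)(6 + 5x)    [distributive law]
= (20y - 62x - 35 + 24xy - 24x^2)(6 + 5x)    [combine like terms]
= 120y + 100xy - 372x - 310x^2 - 210 - 175x + 144xy + 120x^2y - 144x^2 - 120x^3    [distributive law]
= 120y + 244xy - 547x - 454x^2 - 210 + 120x^2y - 120x^3    [combine like terms]

120y + 244xy - 547x - 454x^2 - 210 + 120x^2y - 120x^3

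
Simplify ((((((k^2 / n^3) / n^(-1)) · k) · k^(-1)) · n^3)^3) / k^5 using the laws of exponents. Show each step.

((((((k^2 / n^3) / n^(-1)) · k) · k^(-1)) · n^3)^3) / k^5
= ((((((k^2 / n^3) / n^(-1)) · k) · k^(-1))^3) · ((n^3)^3)) / k^5    [power of a product]
= ((((((k^2 / n^3) / n^(-1)) · k)^3) · ((k^(-1))^3)) · ((n^3)^3)) / k^5    [power of a product]
= ((((((k^2 / n^3) / n^(-1))^3) · (k^3)) · ((k^(-1))^3)) · ((n^3)^3)) / k^5    [power of a product]
= ((((((k^2 / n^3)^3) / ((n^(-1))^3)) · (k^3)) · ((k^(-1))^3)) · ((n^3)^3)) / k^5    [power of a quotient]
= (((((((k^2)^3) / ((n^3)^3)) / ((n^(-1))^3)) · (k^3)) · ((k^(-1))^3)) · ((n^3)^3)) / k^5    [power of a quotient]
= (((((k^6 / ((n^3)^3)) / ((n^(-1))^3)) · (k^3)) · ((k^(-1))^3)) · ((n^3)^3)) / k^5    [power of a power]
= (((((k^6 / n^9) / ((n^(-1))^3)) · (k^3)) · ((k^(-1))^3)) · ((n^3)^3)) / k^5    [power of a power]
= (((((k^6 / n^9) / n^(-3)) · (k^3)) · ((k^(-1))^3)) · ((n^3)^3)) / k^5    [power of a power]
= (((((k^6 / n^9) / n^(-3)) · k^3) · k^(-3)) · ((n^3)^3)) / k^5    [power of a power]
= (((((k^6 / n^9) / n^(-3)) · k^3) · k^(-3)) · n^9) / k^5    [power of a power]
= kn^3    [quotient of powers; product of powers]

kn^3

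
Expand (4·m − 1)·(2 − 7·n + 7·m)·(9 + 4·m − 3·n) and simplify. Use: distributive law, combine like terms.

m + 256·m² − 227·m·n − 196·m²·n + 84·m·n² + 112·m³ − 18 + 69·n − 21·n²

(4·m − 1)·(2 − 7·n + 7·m)·(9 + 4·m − 3·n)
= (8·m − 28·m·n + 28·m² − 2 + 7·n − 7·m)·(9 + 4·m − 3·n)    [distributive law]
= (m − 28·m·n + 28·m² − 2 + 7·n)·(9 + 4·m − 3·n)    [combine like terms]
= 9·m + 4·m² − 3·m·n − 252·m·n − 112·m²·n + 84·m·n² + 252·m² + 112·m³ − 84·m²·n − 18 − 8·m + 6·n + 63·n + 28·m·n − 21·n²    [distributive law]
= m + 256·m² − 227·m·n − 196·m²·n + 84·m·n² + 112·m³ − 18 + 69·n − 21·n²    [combine like terms]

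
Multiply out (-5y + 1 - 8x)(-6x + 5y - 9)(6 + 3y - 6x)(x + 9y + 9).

(-5y + 1 - 8x)(-6x + 5y - 9)(6 + 3y - 6x)(x + 9y + 9)
= (30xy - 25y² + 45y - 6x + 5y - 9 + 48x² - 40xy + 72x)(6 + 3y - 6x)(x + 9y + 9)    [distributive law]
= (-10xy - 25y² + 50y + 66x - 9 + 48x²)(6 + 3y - 6x)(x + 9y + 9)    [combine like terms]
= (-60xy - 30xy² + 60x²y - 150y² - 75y³ + 150xy² + 300y + 150y² - 300xy + 396x + 198xy - 396x² - 54 - 27y + 54x + 288x² + 144x²y - 288x³)(x + 9y + 9)    [distributive law]
= (-162xy + 120xy² + 204x²y - 75y³ + 273y + 450x - 108x² - 54 - 288x³)(x + 9y + 9)    [combine like terms]
= -162x²y - 1458xy² - 1458xy + 120x²y² + 1080xy³ + 1080xy² + 204x³y + 1836x²y² + 1836x²y - 75xy³ - 675y⁴ - 675y³ + 273xy + 2457y² + 2457y + 450x² + 4050xy + 4050x - 108x³ - 972x²y - 972x² - 54x - 486y - 486 - 288x⁴ - 2592x³y - 2592x³    [distributive law]
= 702x²y - 378xy² + 2865xy + 1956x²y² + 1005xy³ - 2388x³y - 675y⁴ - 675y³ + 2457y² + 1971y - 522x² + 3996x - 2700x³ - 486 - 288x⁴    [combine like terms]

702x²y - 378xy² + 2865xy + 1956x²y² + 1005xy³ - 2388x³y - 675y⁴ - 675y³ + 2457y² + 1971y - 522x² + 3996x - 2700x³ - 486 - 288x⁴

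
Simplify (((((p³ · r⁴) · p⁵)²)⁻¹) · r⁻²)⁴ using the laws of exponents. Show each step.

p⁻⁶⁴r⁻⁴⁰

(((((p³ · r⁴) · p⁵)²)⁻¹) · r⁻²)⁴
= (((((p³ · r⁴) · p⁵)²)⁻¹)⁴) · ((r⁻²)⁴)    [power of a product]
= ((((p³ · r⁴) · p⁵)²)⁻⁴) · ((r⁻²)⁴)    [power of a power]
= (((p³ · r⁴) · p⁵)⁻⁸) · ((r⁻²)⁴)    [power of a power]
= (((p³ · r⁴)⁻⁸) · ((p⁵)⁻⁸)) · ((r⁻²)⁴)    [power of a product]
= ((((p³)⁻⁸) · ((r⁴)⁻⁸)) · ((p⁵)⁻⁸)) · ((r⁻²)⁴)    [power of a product]
= ((p⁻²⁴ · ((r⁴)⁻⁸)) · ((p⁵)⁻⁸)) · ((r⁻²)⁴)    [power of a power]
= ((p⁻²⁴ · r⁻³²) · ((p⁵)⁻⁸)) · ((r⁻²)⁴)    [power of a power]
= ((p⁻²⁴ · r⁻³²) · p⁻⁴⁰) · ((r⁻²)⁴)    [power of a power]
= ((p⁻²⁴ · r⁻³²) · p⁻⁴⁰) · r⁻⁸    [power of a power]
= p⁻⁶⁴r⁻⁴⁰    [product of powers]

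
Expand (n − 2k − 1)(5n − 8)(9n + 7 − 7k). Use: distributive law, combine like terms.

(n − 2k − 1)(5n − 8)(9n + 7 − 7k)
= (5n^2 − 8n − 10kn + 16k − 5n + 8)(9n + 7 − 7k)    [distributive law]
= (5n^2 − 13n − 10kn + 16k + 8)(9n + 7 − 7k)    [combine like terms]
= 45n^3 + 35n^2 − 35kn^2 − 117n^2 − 91n + 91kn − 90kn^2 − 70kn + 70k^2n + 144kn + 112k − 112k^2 + 72n + 56 − 56k    [distributive law]
= 45n^3 − 82n^2 − 125kn^2 − 19n + 165kn + 70k^2n + 56k − 112k^2 + 56    [combine like terms]

45n^3 − 82n^2 − 125kn^2 − 19n + 165kn + 70k^2n + 56k − 112k^2 + 56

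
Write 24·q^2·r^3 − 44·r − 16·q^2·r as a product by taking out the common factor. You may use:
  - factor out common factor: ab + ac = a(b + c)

4·r(6·q^2·r^2 − 11 − 4·q^2)

24·q^2·r^3 − 44·r − 16·q^2·r
= 4(6·q^2·r^3 − 11·r − 4·q^2·r)    [factor out 4]
= 4·r(6·q^2·r^2 − 11 − 4·q^2)    [factor out r]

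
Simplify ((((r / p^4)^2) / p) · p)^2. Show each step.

((((r / p^4)^2) / p) · p)^2
= ((((r / p^4)^2) / p)^2) · (p^2)    [power of a product]
= ((((r / p^4)^2)^2) / (p^2)) · (p^2)    [power of a quotient]
= (((r / p^4)^4) / (p^2)) · (p^2)    [power of a power]
= (((r^4) / ((p^4)^4)) / (p^2)) · (p^2)    [power of a quotient]
= ((r^4 / p^16) / (p^2)) · (p^2)    [power of a power]
= p^(-16)r^4    [quotient of powers; product of powers]

p^(-16)r^4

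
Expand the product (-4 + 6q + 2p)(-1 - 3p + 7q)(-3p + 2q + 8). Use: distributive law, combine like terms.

(-4 + 6q + 2p)(-1 - 3p + 7q)(-3p + 2q + 8)
= (4 + 12p - 28q - 6q - 18pq + 42q^2 - 2p - 6p^2 + 14pq)(-3p + 2q + 8)    [distributive law]
= (4 + 10p - 34q - 4pq + 42q^2 - 6p^2)(-3p + 2q + 8)    [combine like terms]
= -12p + 8q + 32 - 30p^2 + 20pq + 80p + 102pq - 68q^2 - 272q + 12p^2q - 8pq^2 - 32pq - 126pq^2 + 84q^3 + 336q^2 + 18p^3 - 12p^2q - 48p^2    [distributive law]
= 68p - 264q + 32 - 78p^2 + 90pq + 268q^2 - 134pq^2 + 84q^3 + 18p^3    [combine like terms]

68p - 264q + 32 - 78p^2 + 90pq + 268q^2 - 134pq^2 + 84q^3 + 18p^3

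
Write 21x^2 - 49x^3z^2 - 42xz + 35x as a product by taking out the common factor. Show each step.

7x(3x - 7x^2z^2 - 6z + 5)

21x^2 - 49x^3z^2 - 42xz + 35x
= 7(3x^2 - 7x^3z^2 - 6xz + 5x)    [factor out 7]
= 7x(3x - 7x^2z^2 - 6z + 5)    [factor out x]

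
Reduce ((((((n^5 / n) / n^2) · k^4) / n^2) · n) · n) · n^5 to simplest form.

((((((n^5 / n) / n^2) · k^4) / n^2) · n) · n) · n^5
= (((((n^4 / n^2) · k^4) / n^2) · n) · n) · n^5    [quotient of powers]
= ((((n^2 · k^4) / n^2) · n) · n) · n^5    [quotient of powers]
= k^4n^7    [quotient of powers; product of powers]

k^4n^7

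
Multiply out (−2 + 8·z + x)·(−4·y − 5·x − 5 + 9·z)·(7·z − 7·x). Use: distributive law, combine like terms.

(−2 + 8·z + x)·(−4·y − 5·x − 5 + 9·z)·(7·z − 7·x)
= (8·y + 10·x + 10 − 18·z − 32·y·z − 40·x·z − 40·z + 72·z² − 4·x·y − 5·x² − 5·x + 9·x·z)·(7·z − 7·x)    [distributive law]
= (8·y + 5·x + 10 − 58·z − 32·y·z − 31·x·z + 72·z² − 4·x·y − 5·x²)·(7·z − 7·x)    [combine like terms]
= 56·y·z − 56·x·y + 35·x·z − 35·x² + 70·z − 70·x − 406·z² + 406·x·z − 224·y·z² + 224·x·y·z − 217·x·z² + 217·x²·z + 504·z³ − 504·x·z² − 28·x·y·z + 28·x²·y − 35·x²·z + 35·x³    [distributive law]
= 56·y·z − 56·x·y + 441·x·z − 35·x² + 70·z − 70·x − 406·z² − 224·y·z² + 196·x·y·z − 721·x·z² + 182·x²·z + 504·z³ + 28·x²·y + 35·x³    [combine like terms]

56·y·z − 56·x·y + 441·x·z − 35·x² + 70·z − 70·x − 406·z² − 224·y·z² + 196·x·y·z − 721·x·z² + 182·x²·z + 504·z³ + 28·x²·y + 35·x³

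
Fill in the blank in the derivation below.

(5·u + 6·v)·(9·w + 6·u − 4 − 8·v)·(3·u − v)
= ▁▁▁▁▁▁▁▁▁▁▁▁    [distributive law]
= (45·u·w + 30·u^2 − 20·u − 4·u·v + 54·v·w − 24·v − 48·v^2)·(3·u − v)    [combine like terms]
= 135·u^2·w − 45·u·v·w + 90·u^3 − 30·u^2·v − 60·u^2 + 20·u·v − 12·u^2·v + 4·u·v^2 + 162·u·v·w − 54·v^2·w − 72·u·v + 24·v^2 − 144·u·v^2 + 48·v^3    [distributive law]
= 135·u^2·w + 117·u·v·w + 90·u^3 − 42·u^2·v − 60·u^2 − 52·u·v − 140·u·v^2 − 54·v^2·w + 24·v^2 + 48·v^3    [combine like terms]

After distributive law, the bracketed line is:

(45·u·w + 30·u^2 − 20·u − 40·u·v + 54·v·w + 36·u·v − 24·v − 48·v^2)·(3·u − v)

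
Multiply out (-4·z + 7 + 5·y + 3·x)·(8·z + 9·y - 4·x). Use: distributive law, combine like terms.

(-4·z + 7 + 5·y + 3·x)·(8·z + 9·y - 4·x)
= -32·z^2 - 36·y·z + 16·x·z + 56·z + 63·y - 28·x + 40·y·z + 45·y^2 - 20·x·y + 24·x·z + 27·x·y - 12·x^2    [distributive law]
= -32·z^2 + 4·y·z + 40·x·z + 56·z + 63·y - 28·x + 45·y^2 + 7·x·y - 12·x^2    [combine like terms]

-32·z^2 + 4·y·z + 40·x·z + 56·z + 63·y - 28·x + 45·y^2 + 7·x·y - 12·x^2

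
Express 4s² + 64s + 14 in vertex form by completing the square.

4(s + 8)² − 242

4s² + 64s + 14
= 4(s² + 16s) + 14    [factor out 4 from the s-terms]
= 4(s² + 16s + 64 − 64) + 14    [add and subtract 64 inside the bracket]
= 4(s + 8)² − 256 + 14    [perfect-square identity]
= 4(s + 8)² − 242    [combine constants]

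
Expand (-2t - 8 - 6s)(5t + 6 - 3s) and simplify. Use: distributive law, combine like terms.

(-2t - 8 - 6s)(5t + 6 - 3s)
= -10t² - 12t + 6st - 40t - 48 + 24s - 30st - 36s + 18s²    [distributive law]
= -10t² - 52t - 24st - 48 - 12s + 18s²    [combine like terms]

-10t² - 52t - 24st - 48 - 12s + 18s²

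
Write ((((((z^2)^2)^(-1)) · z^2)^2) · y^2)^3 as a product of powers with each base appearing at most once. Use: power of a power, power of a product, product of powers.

y^6z^(-12)

((((((z^2)^2)^(-1)) · z^2)^2) · y^2)^3
= ((((((z^2)^2)^(-1)) · z^2)^2)^3) · ((y^2)^3)    [power of a product]
= (((((z^2)^2)^(-1)) · z^2)^6) · ((y^2)^3)    [power of a power]
= (((((z^2)^2)^(-1))^6) · ((z^2)^6)) · ((y^2)^3)    [power of a product]
= ((((z^2)^2)^(-6)) · ((z^2)^6)) · ((y^2)^3)    [power of a power]
= (((z^2)^(-12)) · ((z^2)^6)) · ((y^2)^3)    [power of a power]
= ((z^(-24)) · ((z^2)^6)) · ((y^2)^3)    [power of a power]
= (z^(-24) · z^12) · ((y^2)^3)    [power of a power]
= z^(-12) · ((y^2)^3)    [product of powers]
= z^(-12) · y^6    [power of a power]
= y^6z^(-12)    [rearrange]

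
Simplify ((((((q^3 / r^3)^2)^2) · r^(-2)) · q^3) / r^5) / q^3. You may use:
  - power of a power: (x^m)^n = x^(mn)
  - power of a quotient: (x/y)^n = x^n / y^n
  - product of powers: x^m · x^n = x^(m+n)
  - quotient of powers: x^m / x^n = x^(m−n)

q^12·r^(-19)

((((((q^3 / r^3)^2)^2) · r^(-2)) · q^3) / r^5) / q^3
= (((((q^3 / r^3)^4) · r^(-2)) · q^3) / r^5) / q^3    [power of a power]
= ((((((q^3)^4) / ((r^3)^4)) · r^(-2)) · q^3) / r^5) / q^3    [power of a quotient]
= ((((q^12 / ((r^3)^4)) · r^(-2)) · q^3) / r^5) / q^3    [power of a power]
= ((((q^12 / r^12) · r^(-2)) · q^3) / r^5) / q^3    [power of a power]
= q^12·r^(-19)    [quotient of powers; product of powers]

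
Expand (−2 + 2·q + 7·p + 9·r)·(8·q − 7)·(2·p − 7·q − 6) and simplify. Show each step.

(−2 + 2·q + 7·p + 9·r)·(8·q − 7)·(2·p − 7·q − 6)
= (−16·q + 14 + 16·q^2 − 14·q + 56·p·q − 49·p + 72·q·r − 63·r)·(2·p − 7·q − 6)    [distributive law]
= (−30·q + 14 + 16·q^2 + 56·p·q − 49·p + 72·q·r − 63·r)·(2·p − 7·q − 6)    [combine like terms]
= −60·p·q + 210·q^2 + 180·q + 28·p − 98·q − 84 + 32·p·q^2 − 112·q^3 − 96·q^2 + 112·p^2·q − 392·p·q^2 − 336·p·q − 98·p^2 + 343·p·q + 294·p + 144·p·q·r − 504·q^2·r − 432·q·r − 126·p·r + 441·q·r + 378·r    [distributive law]
= −53·p·q + 114·q^2 + 82·q + 322·p − 84 − 360·p·q^2 − 112·q^3 + 112·p^2·q − 98·p^2 + 144·p·q·r − 504·q^2·r + 9·q·r − 126·p·r + 378·r    [combine like terms]

−53·p·q + 114·q^2 + 82·q + 322·p − 84 − 360·p·q^2 − 112·q^3 + 112·p^2·q − 98·p^2 + 144·p·q·r − 504·q^2·r + 9·q·r − 126·p·r + 378·r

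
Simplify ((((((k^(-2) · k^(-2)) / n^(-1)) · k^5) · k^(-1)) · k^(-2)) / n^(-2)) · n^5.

k^(-2)n^8

((((((k^(-2) · k^(-2)) / n^(-1)) · k^5) · k^(-1)) · k^(-2)) / n^(-2)) · n^5
= (((((k^(-4) / n^(-1)) · k^5) · k^(-1)) · k^(-2)) / n^(-2)) · n^5    [product of powers]
= k^(-2)n^8    [quotient of powers; product of powers]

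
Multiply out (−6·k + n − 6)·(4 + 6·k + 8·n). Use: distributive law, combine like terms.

(−6·k + n − 6)·(4 + 6·k + 8·n)
= −24·k − 36·k^2 − 48·k·n + 4·n + 6·k·n + 8·n^2 − 24 − 36·k − 48·n    [distributive law]
= −60·k − 36·k^2 − 42·k·n − 44·n + 8·n^2 − 24    [combine like terms]

−60·k − 36·k^2 − 42·k·n − 44·n + 8·n^2 − 24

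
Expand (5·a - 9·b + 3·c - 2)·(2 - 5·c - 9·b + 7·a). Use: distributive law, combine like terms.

(5·a - 9·b + 3·c - 2)·(2 - 5·c - 9·b + 7·a)
= 10·a - 25·a·c - 45·a·b + 35·a^2 - 18·b + 45·b·c + 81·b^2 - 63·a·b + 6·c - 15·c^2 - 27·b·c + 21·a·c - 4 + 10·c + 18·b - 14·a    [distributive law]
= -4·a - 4·a·c - 108·a·b + 35·a^2 + 18·b·c + 81·b^2 + 16·c - 15·c^2 - 4    [combine like terms]

-4·a - 4·a·c - 108·a·b + 35·a^2 + 18·b·c + 81·b^2 + 16·c - 15·c^2 - 4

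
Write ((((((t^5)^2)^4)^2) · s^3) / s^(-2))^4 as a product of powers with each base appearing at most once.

s^20t^320

((((((t^5)^2)^4)^2) · s^3) / s^(-2))^4
= ((((((t^5)^2)^4)^2) · s^3)^4) / ((s^(-2))^4)    [power of a quotient]
= ((((((t^5)^2)^4)^2)^4) · ((s^3)^4)) / ((s^(-2))^4)    [power of a product]
= (((((t^5)^2)^4)^8) · ((s^3)^4)) / ((s^(-2))^4)    [power of a power]
= ((((t^5)^2)^32) · ((s^3)^4)) / ((s^(-2))^4)    [power of a power]
= (((t^5)^64) · ((s^3)^4)) / ((s^(-2))^4)    [power of a power]
= (t^320 · ((s^3)^4)) / ((s^(-2))^4)    [power of a power]
= (t^320 · s^12) / ((s^(-2))^4)    [power of a power]
= (t^320 · s^12) / s^(-8)    [power of a power]
= s^20t^320    [quotient of powers]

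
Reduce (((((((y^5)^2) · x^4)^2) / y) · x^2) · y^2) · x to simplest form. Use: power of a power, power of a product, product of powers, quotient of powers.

x^11y^21

(((((((y^5)^2) · x^4)^2) / y) · x^2) · y^2) · x
= (((((((y^5)^2)^2) · ((x^4)^2)) / y) · x^2) · y^2) · x    [power of a product]
= ((((((y^5)^4) · ((x^4)^2)) / y) · x^2) · y^2) · x    [power of a power]
= ((((y^20 · ((x^4)^2)) / y) · x^2) · y^2) · x    [power of a power]
= ((((y^20 · x^8) / y) · x^2) · y^2) · x    [power of a power]
= x^11y^21    [quotient of powers; product of powers]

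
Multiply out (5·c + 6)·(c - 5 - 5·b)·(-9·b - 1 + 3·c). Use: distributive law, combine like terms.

(5·c + 6)·(c - 5 - 5·b)·(-9·b - 1 + 3·c)
= (5·c² - 25·c - 25·b·c + 6·c - 30 - 30·b)·(-9·b - 1 + 3·c)    [distributive law]
= (5·c² - 19·c - 25·b·c - 30 - 30·b)·(-9·b - 1 + 3·c)    [combine like terms]
= -45·b·c² - 5·c² + 15·c³ + 171·b·c + 19·c - 57·c² + 225·b²·c + 25·b·c - 75·b·c² + 270·b + 30 - 90·c + 270·b² + 30·b - 90·b·c    [distributive law]
= -120·b·c² - 62·c² + 15·c³ + 106·b·c - 71·c + 225·b²·c + 300·b + 30 + 270·b²    [combine like terms]

-120·b·c² - 62·c² + 15·c³ + 106·b·c - 71·c + 225·b²·c + 300·b + 30 + 270·b²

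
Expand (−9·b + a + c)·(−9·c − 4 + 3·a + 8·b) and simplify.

89·b·c + 36·b − 19·a·b − 72·b^2 − 6·a·c − 4·a + 3·a^2 − 9·c^2 − 4·c

(−9·b + a + c)·(−9·c − 4 + 3·a + 8·b)
= 81·b·c + 36·b − 27·a·b − 72·b^2 − 9·a·c − 4·a + 3·a^2 + 8·a·b − 9·c^2 − 4·c + 3·a·c + 8·b·c    [distributive law]
= 89·b·c + 36·b − 19·a·b − 72·b^2 − 6·a·c − 4·a + 3·a^2 − 9·c^2 − 4·c    [combine like terms]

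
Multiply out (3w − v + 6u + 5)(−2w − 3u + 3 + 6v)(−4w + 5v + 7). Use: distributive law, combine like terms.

(3w − v + 6u + 5)(−2w − 3u + 3 + 6v)(−4w + 5v + 7)
= (−6w^2 − 9uw + 9w + 18vw + 2vw + 3uv − 3v − 6v^2 − 12uw − 18u^2 + 18u + 36uv − 10w − 15u + 15 + 30v)(−4w + 5v + 7)    [distributive law]
= (−6w^2 − 21uw − w + 20vw + 39uv + 27v − 6v^2 − 18u^2 + 3u + 15)(−4w + 5v + 7)    [combine like terms]
= 24w^3 − 30vw^2 − 42w^2 + 84uw^2 − 105uvw − 147uw + 4w^2 − 5vw − 7w − 80vw^2 + 100v^2w + 140vw − 156uvw + 195uv^2 + 273uv − 108vw + 135v^2 + 189v + 24v^2w − 30v^3 − 42v^2 + 72u^2w − 90u^2v − 126u^2 − 12uw + 15uv + 21u − 60w + 75v + 105    [distributive law]
= 24w^3 − 110vw^2 − 38w^2 + 84uw^2 − 261uvw − 159uw + 27vw − 67w + 124v^2w + 195uv^2 + 288uv + 93v^2 + 264v − 30v^3 + 72u^2w − 90u^2v − 126u^2 + 21u + 105    [combine like terms]

24w^3 − 110vw^2 − 38w^2 + 84uw^2 − 261uvw − 159uw + 27vw − 67w + 124v^2w + 195uv^2 + 288uv + 93v^2 + 264v − 30v^3 + 72u^2w − 90u^2v − 126u^2 + 21u + 105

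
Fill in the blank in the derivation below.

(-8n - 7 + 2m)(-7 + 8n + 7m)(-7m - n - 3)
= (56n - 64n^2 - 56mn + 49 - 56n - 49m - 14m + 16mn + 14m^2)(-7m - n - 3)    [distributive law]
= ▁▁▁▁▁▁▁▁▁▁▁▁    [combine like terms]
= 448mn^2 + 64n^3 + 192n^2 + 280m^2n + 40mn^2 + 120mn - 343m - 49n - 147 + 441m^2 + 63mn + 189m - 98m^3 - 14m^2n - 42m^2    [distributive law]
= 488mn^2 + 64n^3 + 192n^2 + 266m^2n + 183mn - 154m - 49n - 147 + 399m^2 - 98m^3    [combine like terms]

After combine like terms, the bracketed line is:

(-64n^2 - 40mn + 49 - 63m + 14m^2)(-7m - n - 3)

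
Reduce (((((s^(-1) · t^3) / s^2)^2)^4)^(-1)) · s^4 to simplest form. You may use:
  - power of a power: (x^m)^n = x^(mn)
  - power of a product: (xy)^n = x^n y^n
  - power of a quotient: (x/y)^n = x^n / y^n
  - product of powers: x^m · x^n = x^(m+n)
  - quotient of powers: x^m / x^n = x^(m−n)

s^28t^(-24)

(((((s^(-1) · t^3) / s^2)^2)^4)^(-1)) · s^4
= ((((s^(-1) · t^3) / s^2)^2)^(-4)) · s^4    [power of a power]
= (((s^(-1) · t^3) / s^2)^(-8)) · s^4    [power of a power]
= (((s^(-1) · t^3)^(-8)) / ((s^2)^(-8))) · s^4    [power of a quotient]
= ((((s^(-1))^(-8)) · ((t^3)^(-8))) / ((s^2)^(-8))) · s^4    [power of a product]
= ((s^8 · ((t^3)^(-8))) / ((s^2)^(-8))) · s^4    [power of a power]
= ((s^8 · t^(-24)) / ((s^2)^(-8))) · s^4    [power of a power]
= ((s^8 · t^(-24)) / s^(-16)) · s^4    [power of a power]
= s^28t^(-24)    [quotient of powers; product of powers]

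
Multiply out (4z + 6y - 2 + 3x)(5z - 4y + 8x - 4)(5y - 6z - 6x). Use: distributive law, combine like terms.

(4z + 6y - 2 + 3x)(5z - 4y + 8x - 4)(5y - 6z - 6x)
= (20z² - 16yz + 32xz - 16z + 30yz - 24y² + 48xy - 24y - 10z + 8y - 16x + 8 + 15xz - 12xy + 24x² - 12x)(5y - 6z - 6x)    [distributive law]
= (20z² + 14yz + 47xz - 26z - 24y² + 36xy - 16y - 28x + 8 + 24x²)(5y - 6z - 6x)    [combine like terms]
= 100yz² - 120z³ - 120xz² + 70y²z - 84yz² - 84xyz + 235xyz - 282xz² - 282x²z - 130yz + 156z² + 156xz - 120y³ + 144y²z + 144xy² + 180xy² - 216xyz - 216x²y - 80y² + 96yz + 96xy - 140xy + 168xz + 168x² + 40y - 48z - 48x + 120x²y - 144x²z - 144x³    [distributive law]
= 16yz² - 120z³ - 402xz² + 214y²z - 65xyz - 426x²z - 34yz + 156z² + 324xz - 120y³ + 324xy² - 96x²y - 80y² - 44xy + 168x² + 40y - 48z - 48x - 144x³    [combine like terms]

16yz² - 120z³ - 402xz² + 214y²z - 65xyz - 426x²z - 34yz + 156z² + 324xz - 120y³ + 324xy² - 96x²y - 80y² - 44xy + 168x² + 40y - 48z - 48x - 144x³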